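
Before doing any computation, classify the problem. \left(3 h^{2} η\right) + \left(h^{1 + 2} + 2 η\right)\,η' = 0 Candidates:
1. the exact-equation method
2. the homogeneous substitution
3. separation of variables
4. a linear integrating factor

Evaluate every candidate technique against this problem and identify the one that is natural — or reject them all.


Diagnosis: the exact-equation method — equality of cross partials is the green light — assemble the potential function term by term.
- the exact-equation method: applicable, and directly so.
- the homogeneous substitution — the slope is not a function of the ratio of the variables alone.
- separation of variables: no division isolates the independent variable from the unknown.
- a linear integrating factor: the unknown enters nonlinearly (through a power, a denominator, or a transcendental function), which the linear integrating-factor recipe cannot absorb as-is — any repair would come from a preliminary substitution, not the factor.


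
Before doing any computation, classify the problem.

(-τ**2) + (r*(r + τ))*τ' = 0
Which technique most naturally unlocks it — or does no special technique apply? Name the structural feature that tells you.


Method: the homogeneous substitution — the slope's numerator and denominator share total degree; set v = τ/r and the equation drops to separable form. Suitably rearranged — at times with the variables' roles exchanged — this doubles as a Bernoulli equation; the homogeneous reading needs no such setup.


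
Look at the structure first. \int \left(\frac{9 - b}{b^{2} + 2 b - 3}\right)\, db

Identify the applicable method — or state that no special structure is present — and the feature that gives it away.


Method: partial fractions — a proper rational integrand whose denominator splits into simpler factors — decompose into partial fractions first.


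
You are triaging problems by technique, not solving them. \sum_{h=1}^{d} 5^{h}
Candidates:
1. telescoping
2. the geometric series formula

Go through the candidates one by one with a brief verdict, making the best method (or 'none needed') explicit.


Verdict: the geometric series formula — term-over-term division gives 5 every time — index-free ratio, geometric sum formula applies.
- telescoping: writing out consecutive terms as given produces no pairwise cancellation.
- the geometric series formula: applicable, and directly so.


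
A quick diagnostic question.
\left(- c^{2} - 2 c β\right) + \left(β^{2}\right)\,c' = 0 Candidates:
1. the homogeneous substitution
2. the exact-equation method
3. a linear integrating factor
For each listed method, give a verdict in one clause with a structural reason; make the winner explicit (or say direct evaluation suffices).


Technique: the homogeneous substitution — the slope is degree-zero homogeneous: the ratio substitution v = c/β collapses it. Rearranged, this also fits the Bernoulli template directly; the homogeneous substitution reads the structure without the rearrangement.
- the homogeneous substitution — applicable, and directly so.
- the exact-equation method: exactness fails on the nose — the mixed partials do not match.
- a linear integrating factor — a nonlinear term in the unknown puts this outside the integrating-factor template.


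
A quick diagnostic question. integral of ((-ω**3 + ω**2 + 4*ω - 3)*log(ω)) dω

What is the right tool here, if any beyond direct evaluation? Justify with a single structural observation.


Diagnosis: integration by parts — logs resist antidifferentiation but differentiate beautifully; pair log(ω) with the polynomial -ω**3 + ω**2 + 4*ω - 3 via parts.


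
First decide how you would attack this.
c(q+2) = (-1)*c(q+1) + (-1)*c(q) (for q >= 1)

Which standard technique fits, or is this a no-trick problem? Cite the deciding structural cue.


Method: the characteristic-root method — try a geometric ansatz r^q: constant coefficients turn the recurrence into one polynomial equation in r.


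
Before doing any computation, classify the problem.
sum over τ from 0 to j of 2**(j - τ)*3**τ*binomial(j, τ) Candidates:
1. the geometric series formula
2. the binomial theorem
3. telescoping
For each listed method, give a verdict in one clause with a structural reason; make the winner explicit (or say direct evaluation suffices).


Method: the binomial theorem — the summand is term τ of a binomial expansion in 3 and 2; the whole sum is a single power.
- the geometric series formula — the ratio of consecutive terms depends on the index.
- the binomial theorem: a fit — the right tool for this form.
- telescoping: writing out consecutive terms as given produces no pairwise cancellation.


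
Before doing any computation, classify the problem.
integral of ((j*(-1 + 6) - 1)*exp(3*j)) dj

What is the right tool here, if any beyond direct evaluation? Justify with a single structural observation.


Verdict: integration by parts — a polynomial factor (j*(-1 + 6) - 1) multiplies exp(3*j); differentiating (j*(-1 + 6) - 1) lowers its degree while exp(3*j) integrates cleanly, so parts wins.


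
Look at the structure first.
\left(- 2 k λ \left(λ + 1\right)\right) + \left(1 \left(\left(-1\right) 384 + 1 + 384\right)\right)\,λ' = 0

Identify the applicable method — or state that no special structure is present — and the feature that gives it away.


Diagnosis: separation of variables — separating collects all λ-dependence with the derivative and leaves all k-dependence opposite: variables separate. A Bernoulli rewrite would carry it as the equation stands — separating the variables needs no rearrangement either.


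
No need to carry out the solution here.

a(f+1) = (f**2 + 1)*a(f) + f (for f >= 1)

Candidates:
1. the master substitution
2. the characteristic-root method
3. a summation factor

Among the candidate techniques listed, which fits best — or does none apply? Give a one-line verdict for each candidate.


Best approach: a summation factor — rescale the sequence by the product of the weights f**2 + 1 so far — the recurrence collapses to a plain running sum.
- the master substitution — the recursion steps by a constant offset, so exponential reindexing is pointless.
- the characteristic-root method — the coefficients change with the index, which the root method cannot absorb.
- a summation factor — yes — fits the structure here.


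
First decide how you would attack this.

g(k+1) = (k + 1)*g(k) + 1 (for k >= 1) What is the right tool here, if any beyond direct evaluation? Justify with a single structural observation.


Technique: a summation factor — it is first-order linear but the coefficient k + 1 depends on the index, so multiply through by a summation factor to telescope it.


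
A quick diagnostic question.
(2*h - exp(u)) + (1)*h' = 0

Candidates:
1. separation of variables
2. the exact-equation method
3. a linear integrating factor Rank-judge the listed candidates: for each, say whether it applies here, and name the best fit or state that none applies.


Diagnosis: a linear integrating factor — linear in the unknown with genuine forcing: multiply through by the exponential of the integrated coefficient and the left side closes into one derivative.
- separation of variables — the two dependences are entangled, not a clean product of one-variable pieces.
- the exact-equation method: no potential function has this form as its differential, as written.
- a linear integrating factor — yes, a natural case for it.


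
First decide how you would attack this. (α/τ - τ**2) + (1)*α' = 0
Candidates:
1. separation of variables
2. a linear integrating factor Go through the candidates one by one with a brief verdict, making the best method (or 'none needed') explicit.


Best approach: a linear integrating factor — linear in the unknown with genuine forcing: multiply through by the exponential of the integrated coefficient and the left side closes into one derivative.
- separation of variables — no algebra isolates the independent variable on one side and the unknown on the other.
- a linear integrating factor: yes — fits the structure here.


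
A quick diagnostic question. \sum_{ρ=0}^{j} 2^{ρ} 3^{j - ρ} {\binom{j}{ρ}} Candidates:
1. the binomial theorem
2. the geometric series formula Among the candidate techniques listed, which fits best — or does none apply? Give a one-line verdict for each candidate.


Best approach: the binomial theorem — the binomial coefficients weight matched powers of 2 and 3, which is exactly the expansion of a binomial power.
- the binomial theorem: yes, a natural case for it.
- the geometric series formula — no single multiplier carries one term to the next throughout the sum.


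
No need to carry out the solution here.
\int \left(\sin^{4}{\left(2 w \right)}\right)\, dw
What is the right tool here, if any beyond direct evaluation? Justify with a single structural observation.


Method: a trigonometric identity — \sin^{4}{\left(2 w \right)} is the textbook power-reduction case — identities first, antiderivatives second.


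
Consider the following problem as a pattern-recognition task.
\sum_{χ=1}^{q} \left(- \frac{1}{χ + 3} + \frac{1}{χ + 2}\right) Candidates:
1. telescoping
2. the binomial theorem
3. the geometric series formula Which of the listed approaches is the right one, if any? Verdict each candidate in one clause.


Verdict: telescoping — the summand is \frac{1}{χ + 2} minus the same expression shifted by one, so consecutive terms cancel in pairs.
- telescoping — applicable, and directly so.
- the binomial theorem: no binomial coefficients pair with matched powers.
- the geometric series formula: there is no constant term-to-term ratio.


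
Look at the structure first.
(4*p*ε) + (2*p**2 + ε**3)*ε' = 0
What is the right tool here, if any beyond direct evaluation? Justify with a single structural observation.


Best approach: the exact-equation method — check exactness first: here it holds (4*p*ε, 2*p**2 + ε**3 have matching cross partials), so no integrating factor is needed.


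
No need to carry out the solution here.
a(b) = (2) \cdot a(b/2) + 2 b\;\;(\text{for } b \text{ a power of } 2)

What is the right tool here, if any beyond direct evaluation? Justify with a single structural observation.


Verdict: the master substitution — the argument shrinks by the factor 2, so measure the index on a logarithmic scale and the recursion becomes a shift.


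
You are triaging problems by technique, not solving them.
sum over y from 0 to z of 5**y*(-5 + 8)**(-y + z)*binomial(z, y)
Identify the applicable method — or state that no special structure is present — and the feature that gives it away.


Technique: the binomial theorem — terms weighting binomial(z, y) against matched powers of 5 and (-5 + 8) reassemble into (5 + (-5 + 8))^z by the binomial theorem.


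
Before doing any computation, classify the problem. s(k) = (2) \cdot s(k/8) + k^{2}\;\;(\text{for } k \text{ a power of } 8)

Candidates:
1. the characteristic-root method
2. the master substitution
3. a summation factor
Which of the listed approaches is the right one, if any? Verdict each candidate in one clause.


Diagnosis: the master substitution — the argument shrinks by the factor 8, so measure the index on a logarithmic scale and the recursion becomes a shift.
- the characteristic-root method: a divided-index call is not the fixed-shift linear shape that characteristic roots solve.
- the master substitution: yes — fits the structure here.
- a summation factor: the recursion divides its index rather than shifting it — there is no previous-term chain for a summation factor to telescope.


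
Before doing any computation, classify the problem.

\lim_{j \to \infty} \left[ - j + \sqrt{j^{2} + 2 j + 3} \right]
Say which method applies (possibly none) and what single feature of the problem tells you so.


Technique: conjugate multiplication — neither \sqrt{j^{2} + 2 j + 3} nor j converges alone, so rewrite their difference as a conjugate-rationalized quotient first.


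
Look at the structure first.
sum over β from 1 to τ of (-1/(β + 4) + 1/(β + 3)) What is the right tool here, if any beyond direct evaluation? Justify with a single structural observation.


Best approach: telescoping — a difference of consecutive values of one function (1/(β + 3) at one index and the next) — telescoping by construction.


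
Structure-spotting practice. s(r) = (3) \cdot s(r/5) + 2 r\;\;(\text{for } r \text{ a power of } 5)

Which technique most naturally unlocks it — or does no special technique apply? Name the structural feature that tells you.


Method: the master substitution — the argument contracts 5-fold per step: reindex r exponentially and solve the linear recurrence in the new index.


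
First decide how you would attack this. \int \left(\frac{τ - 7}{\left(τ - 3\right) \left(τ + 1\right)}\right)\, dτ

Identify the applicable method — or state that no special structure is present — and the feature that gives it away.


Technique: partial fractions — the bottom factors while the top stays lower-degree — split into simple fractions and integrate piece by piece.


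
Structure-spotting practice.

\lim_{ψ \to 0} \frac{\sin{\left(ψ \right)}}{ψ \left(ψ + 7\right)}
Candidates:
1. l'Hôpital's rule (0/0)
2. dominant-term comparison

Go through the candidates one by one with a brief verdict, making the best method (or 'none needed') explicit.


Verdict: l'Hôpital's rule (0/0) — both numerator and denominator vanish at 0: the genuine 0/0 indeterminate that l'Hôpital exists for. Known elementary limits would finish this too — the rule just bypasses the case analysis.
- l'Hôpital's rule (0/0): yes — fits the structure here.
- dominant-term comparison — no dominant power emerges to decide the limit by degree comparison.


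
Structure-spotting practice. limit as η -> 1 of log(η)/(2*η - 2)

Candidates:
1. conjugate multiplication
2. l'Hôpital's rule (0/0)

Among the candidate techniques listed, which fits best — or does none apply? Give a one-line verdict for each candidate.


Method: l'Hôpital's rule (0/0) — the 0/0 form at 1 is the signature situation for l'Hôpital's rule. A local series expansion at the point resolves it as well; the rule is the packaged version of that step.
- conjugate multiplication — there are no radicals in tension whose conjugate would simplify matters.
- l'Hôpital's rule (0/0) — yes, a natural case for it.


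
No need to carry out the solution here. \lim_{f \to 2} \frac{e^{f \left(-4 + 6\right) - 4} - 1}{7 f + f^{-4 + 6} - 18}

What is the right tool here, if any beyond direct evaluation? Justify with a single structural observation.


Verdict: l'Hôpital's rule (0/0) — the 0/0 form at 2 is the signature situation for l'Hôpital's rule. Expanding numerator and denominator to first order gives the same value — the rule automates exactly that.


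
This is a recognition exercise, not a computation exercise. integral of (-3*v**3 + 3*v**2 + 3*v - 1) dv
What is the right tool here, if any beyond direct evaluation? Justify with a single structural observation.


Technique: no special technique — every term is a constant multiple of a power of v; term-wise power-rule integration needs no preliminary transformation.


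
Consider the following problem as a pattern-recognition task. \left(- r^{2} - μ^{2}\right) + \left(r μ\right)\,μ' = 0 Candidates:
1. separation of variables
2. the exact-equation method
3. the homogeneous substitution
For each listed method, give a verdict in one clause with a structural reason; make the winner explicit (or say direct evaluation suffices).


Verdict: the homogeneous substitution — solved for the derivative, the right side is unchanged under scaling r and μ together — it depends only on the ratio μ/r, so substitute a single ratio variable. Rearranged, this also fits the Bernoulli template directly; the homogeneous substitution reads the structure without the rearrangement.
- separation of variables: no division isolates the independent variable from the unknown.
- the exact-equation method: the mixed partial derivatives differ, so the left side is not a total differential.
- the homogeneous substitution: yes — fits the structure here.


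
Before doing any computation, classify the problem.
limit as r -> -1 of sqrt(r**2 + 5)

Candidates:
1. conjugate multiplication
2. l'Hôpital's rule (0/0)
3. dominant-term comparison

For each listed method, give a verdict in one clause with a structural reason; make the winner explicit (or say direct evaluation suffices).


Technique: no special technique — no zero denominators, no indeterminate clash at -1 — substitute and read off the value.
- conjugate multiplication — multiplying by a conjugate would not remove any indeterminacy here.
- l'Hôpital's rule (0/0): substituting the point produces a determinate value, not a 0 over 0 clash.
- dominant-term comparison — leading-power comparison does not apply to this form.


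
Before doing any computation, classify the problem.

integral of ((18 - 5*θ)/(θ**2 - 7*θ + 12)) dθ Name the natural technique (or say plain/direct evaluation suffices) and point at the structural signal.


Diagnosis: partial fractions — a proper rational integrand over the factorable θ**2 - 7*θ + 12: partial fractions reduce it to elementary pieces.


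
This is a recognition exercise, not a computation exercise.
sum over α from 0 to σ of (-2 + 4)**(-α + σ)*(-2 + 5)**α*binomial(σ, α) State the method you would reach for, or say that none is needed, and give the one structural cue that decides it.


Technique: the binomial theorem — the binomial coefficients weight matched powers of (-2 + 5) and (-2 + 4), which is exactly the expansion of a binomial power.


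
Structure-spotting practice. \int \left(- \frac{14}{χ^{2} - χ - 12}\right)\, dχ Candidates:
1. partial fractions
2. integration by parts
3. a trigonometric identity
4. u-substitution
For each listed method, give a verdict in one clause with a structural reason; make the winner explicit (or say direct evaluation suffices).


Technique: partial fractions — rational integrand, reducible denominator χ^{2} - χ - 12: decompose first, integrate second.
- partial fractions: applies; the problem has the shape this method handles.
- integration by parts: there is no nonconstant-polynomial-times-kernel split with an exp, sine, cosine (degree-1 argument), or logarithm partner.
- a trigonometric identity: there is no trigonometric structure at all — the integrand carries no sine or cosine to rewrite.
- u-substitution — no subexpression of the integrand serves as a whole-integral substitution inner — individual terms may offer their own, but none carries its derivative as a factor of the full integrand; a working change of variable would have to be constructed from outside the expression.


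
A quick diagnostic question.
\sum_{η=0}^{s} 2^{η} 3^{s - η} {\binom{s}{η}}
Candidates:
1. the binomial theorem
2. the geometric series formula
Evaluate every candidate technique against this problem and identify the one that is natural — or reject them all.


Verdict: the binomial theorem — {\binom{s}{η}} weighting matched powers of 2 and 3 is the expanded form of (2 + 3)^s — fold it back up.
- the binomial theorem — applies; the problem has the shape this method handles.
- the geometric series formula — dividing successive terms gives an index-dependent quantity, not a constant.


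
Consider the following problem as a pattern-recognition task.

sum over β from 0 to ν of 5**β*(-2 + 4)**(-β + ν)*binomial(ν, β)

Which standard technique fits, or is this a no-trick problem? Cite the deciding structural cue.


Best approach: the binomial theorem — binomial coefficients against complementary powers of 5 and (-2 + 4): recognize the binomial expansion and resum.


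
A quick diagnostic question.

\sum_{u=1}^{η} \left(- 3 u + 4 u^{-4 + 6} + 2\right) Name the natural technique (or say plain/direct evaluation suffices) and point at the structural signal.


Method: no special technique — the summand is a plain polynomial in u (expanding first if it arrives factored); standard power-sum formulas evaluate it term by term.


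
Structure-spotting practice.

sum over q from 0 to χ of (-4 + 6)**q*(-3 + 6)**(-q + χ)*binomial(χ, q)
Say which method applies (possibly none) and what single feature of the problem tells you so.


Best approach: the binomial theorem — the summand is term q of a binomial expansion in (-4 + 6) and (-3 + 6); the whole sum is a single power.


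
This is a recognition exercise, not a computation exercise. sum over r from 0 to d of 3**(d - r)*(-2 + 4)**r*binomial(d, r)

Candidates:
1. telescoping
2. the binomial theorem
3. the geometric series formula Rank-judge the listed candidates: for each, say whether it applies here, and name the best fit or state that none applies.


Diagnosis: the binomial theorem — binomial(d, r) weighting matched powers of (-2 + 4) and 3 is the expanded form of ((-2 + 4) + 3)^d — fold it back up.
- telescoping: writing out consecutive terms as given produces no pairwise cancellation.
- the binomial theorem — applicable, and directly so.
- the geometric series formula: there is no constant term-to-term ratio.


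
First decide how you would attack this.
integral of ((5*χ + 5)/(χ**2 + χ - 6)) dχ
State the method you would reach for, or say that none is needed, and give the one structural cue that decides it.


Verdict: partial fractions — the factorization of χ**2 + χ - 6 is the whole battle; after it, each term is a table integral.


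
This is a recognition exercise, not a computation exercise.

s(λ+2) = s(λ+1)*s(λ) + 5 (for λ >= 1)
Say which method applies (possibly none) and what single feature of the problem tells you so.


Method: no special technique — the unknown enters the rule nonlinearly, not as a weighted sum — no linear method is even well-posed.


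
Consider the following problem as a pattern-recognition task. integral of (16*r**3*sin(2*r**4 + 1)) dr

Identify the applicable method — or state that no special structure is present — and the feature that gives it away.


Technique: u-substitution — everything non-trivial happens through the inner expression 2*r**4 + 1, and its derivative accounts for the remaining factor up to a constant, so set u = 2*r**4 + 1.


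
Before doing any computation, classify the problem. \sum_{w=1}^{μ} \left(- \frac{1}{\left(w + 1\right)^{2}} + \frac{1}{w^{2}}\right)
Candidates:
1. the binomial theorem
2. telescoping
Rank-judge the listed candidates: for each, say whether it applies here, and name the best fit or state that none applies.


Method: telescoping — this sum is a zipper: each term contributes \frac{1}{w^{2}} and removes the next index's value, which the following term puts back, closing term by term.
- the binomial theorem — the terms lack the binomial-coefficient-weighted complementary-power pattern of an expansion.
- telescoping — a fit — the right tool for this form.


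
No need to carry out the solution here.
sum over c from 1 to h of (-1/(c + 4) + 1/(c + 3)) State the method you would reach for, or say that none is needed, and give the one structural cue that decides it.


Method: telescoping — the summand is 1/(c + 3) minus the same expression shifted by one, so consecutive terms cancel in pairs.


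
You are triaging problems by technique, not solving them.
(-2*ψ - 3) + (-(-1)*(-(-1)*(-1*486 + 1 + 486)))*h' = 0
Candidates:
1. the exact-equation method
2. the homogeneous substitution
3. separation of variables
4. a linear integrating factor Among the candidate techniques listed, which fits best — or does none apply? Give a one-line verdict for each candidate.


Best approach: no special technique — the slope is a function of ψ alone, so integrate both sides directly.
- the exact-equation method — no dependence on the unknown anywhere: exactness is a label without content here.
- the homogeneous substitution: the slope is not a function of the ratio of the variables alone.
- separation of variables — with no unknown in the slope, separating variables is a formality — the equation integrates directly.
- a linear integrating factor: with the unknown absent the integrating factor is a formality; direct integration is the working structure.


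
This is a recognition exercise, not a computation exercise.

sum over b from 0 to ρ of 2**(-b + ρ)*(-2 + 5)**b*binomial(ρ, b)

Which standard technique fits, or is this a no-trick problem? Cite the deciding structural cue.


Best approach: the binomial theorem — binomial coefficients against complementary powers of (-2 + 5) and 2: recognize the binomial expansion and resum.


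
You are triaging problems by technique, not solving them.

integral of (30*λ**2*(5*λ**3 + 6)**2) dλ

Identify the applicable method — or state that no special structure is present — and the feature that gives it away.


Verdict: u-substitution — set u = 5*λ**3 + 6: a constant multiple of its derivative, namely 30*λ**2, is present as a factor once the integrand is collected, so the du is sitting there waiting. Brute-force expansion works too — the substitution sees the structure instead of grinding through terms.


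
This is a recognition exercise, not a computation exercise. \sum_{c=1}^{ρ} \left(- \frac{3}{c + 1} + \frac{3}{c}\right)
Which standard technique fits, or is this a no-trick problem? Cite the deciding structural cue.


Verdict: telescoping — difference-of-shifts structure (each term adds \frac{3}{c}, then subtracts its one-index-advanced value, which the following term adds back) leaves only the first and last pieces standing.


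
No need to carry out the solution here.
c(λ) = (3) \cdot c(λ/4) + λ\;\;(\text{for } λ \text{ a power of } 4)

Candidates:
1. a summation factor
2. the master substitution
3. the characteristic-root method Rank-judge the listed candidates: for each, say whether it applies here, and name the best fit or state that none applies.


Verdict: the master substitution — treat m = log base 4 of λ as the new clock: one recursion step advances m by one while λ scales by 4.
- a summation factor: the recursion divides its index rather than shifting it — there is no previous-term chain for a summation factor to telescope.
- the master substitution: applicable, and directly so.
- the characteristic-root method: the recursion divides its index rather than shifting it — outside the constant-shift family the root method covers.


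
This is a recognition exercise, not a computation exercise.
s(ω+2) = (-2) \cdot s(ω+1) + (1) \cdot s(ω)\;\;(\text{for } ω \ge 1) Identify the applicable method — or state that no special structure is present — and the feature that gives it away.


Diagnosis: the characteristic-root method — the recurrence is linear and homogeneous with constant coefficients, so the ansatz r^ω turns it into a polynomial equation for r.


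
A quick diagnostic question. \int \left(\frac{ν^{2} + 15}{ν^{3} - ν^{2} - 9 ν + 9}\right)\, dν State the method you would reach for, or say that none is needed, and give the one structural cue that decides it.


Method: partial fractions — the bottom, ν^{3} - ν^{2} - 9 ν + 9, comes apart into simple factors, and a proper rational function over split factors decomposes.


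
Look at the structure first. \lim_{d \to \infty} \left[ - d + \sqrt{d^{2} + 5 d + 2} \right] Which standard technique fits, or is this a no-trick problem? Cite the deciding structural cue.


Best approach: conjugate multiplication — infinity minus infinity with a radical in play — multiply by the conjugate so the divergences of \sqrt{d^{2} + 5 d + 2} and d annihilate.


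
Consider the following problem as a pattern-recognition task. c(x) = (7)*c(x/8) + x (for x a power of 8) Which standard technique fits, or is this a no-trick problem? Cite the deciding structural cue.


Method: the master substitution — a divide-and-conquer shape: argument x/8, so change variables with x = 8^m and solve the linear version.


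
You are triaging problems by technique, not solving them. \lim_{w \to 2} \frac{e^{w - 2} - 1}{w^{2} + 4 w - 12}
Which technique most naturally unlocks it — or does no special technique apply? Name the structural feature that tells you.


Technique: l'Hôpital's rule (0/0) — plug in 2: top and bottom both hit zero, so differentiate each and retry. A local series expansion at the point resolves it as well; the rule is the packaged version of that step.


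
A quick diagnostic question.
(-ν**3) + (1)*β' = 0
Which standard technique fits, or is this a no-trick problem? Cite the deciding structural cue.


Method: no special technique — the slope is a function of ν alone, so integrate both sides directly.


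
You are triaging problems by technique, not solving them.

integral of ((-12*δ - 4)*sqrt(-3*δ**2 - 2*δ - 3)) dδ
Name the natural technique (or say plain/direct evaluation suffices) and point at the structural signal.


Technique: u-substitution — structure check: outer function, inner expression -3*δ**2 - 2*δ - 3, inner derivative as a factor — the classic u = -3*δ**2 - 2*δ - 3 pattern.


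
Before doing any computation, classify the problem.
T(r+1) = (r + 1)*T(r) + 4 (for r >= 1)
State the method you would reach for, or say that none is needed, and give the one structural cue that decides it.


Diagnosis: a summation factor — one-term recursion with variable weight r + 1 is solved by product normalization, not by root-finding.


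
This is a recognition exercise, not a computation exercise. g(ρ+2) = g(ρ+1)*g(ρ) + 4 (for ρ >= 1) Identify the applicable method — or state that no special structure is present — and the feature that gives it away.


Method: no special technique — the unknown sequence enters the update nonlinearly, so no linear method fits the recurrence as written — direct iteration remains.


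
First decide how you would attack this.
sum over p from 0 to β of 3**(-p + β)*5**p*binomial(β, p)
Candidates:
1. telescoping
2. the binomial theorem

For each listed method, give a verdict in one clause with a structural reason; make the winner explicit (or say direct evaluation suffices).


Technique: the binomial theorem — the summand is term p of a binomial expansion in 5 and 3; the whole sum is a single power.
- telescoping — writing out consecutive terms as given produces no pairwise cancellation.
- the binomial theorem: applicable, and directly so.


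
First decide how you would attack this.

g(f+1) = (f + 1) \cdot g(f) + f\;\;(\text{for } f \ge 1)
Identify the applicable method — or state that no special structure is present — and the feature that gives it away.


Verdict: a summation factor — the coefficient f + 1 drifts with the index, so no fixed root exists; normalizing by the cumulative product telescopes it.


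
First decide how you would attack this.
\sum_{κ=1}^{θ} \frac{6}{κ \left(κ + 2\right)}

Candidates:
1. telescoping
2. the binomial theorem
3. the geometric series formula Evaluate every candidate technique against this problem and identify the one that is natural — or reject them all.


Method: telescoping — integer-spaced poles in \frac{6}{κ \left(κ + 2\right)} are the telescoping signature in disguise.
- telescoping: applies; the problem has the shape this method handles.
- the binomial theorem — no binomial coefficients pair up with complementary powers here.
- the geometric series formula: consecutive terms are not related by a fixed multiplier.


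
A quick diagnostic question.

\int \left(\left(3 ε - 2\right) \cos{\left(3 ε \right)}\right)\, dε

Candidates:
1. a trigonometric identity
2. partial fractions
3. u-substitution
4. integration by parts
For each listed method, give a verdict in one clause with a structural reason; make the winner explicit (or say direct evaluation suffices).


Method: integration by parts — a polynomial 3 ε - 2 against the kernel \cos{\left(3 ε \right)} is the signature bounded-ladder case for integration by parts.
- a trigonometric identity: neither the even-power reduction nor the product-to-sum identity applies to this structure.
- partial fractions: there is no rational-function structure to decompose.
- u-substitution — no subexpression of the integrand pairs with its own derivative as a factor — individual terms may offer their own substitutions, but any change of variable covering the whole integral would have to be constructed from outside the expression.
- integration by parts — yes — fits the structure here.


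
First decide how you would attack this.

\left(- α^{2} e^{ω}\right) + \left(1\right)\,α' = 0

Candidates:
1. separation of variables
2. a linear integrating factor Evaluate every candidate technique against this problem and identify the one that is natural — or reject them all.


Verdict: separation of variables — one side of the product carries the independent variable, the other the unknown — the textbook separation shape.
- separation of variables — yes, a natural case for it.
- a linear integrating factor: a nonlinear term in the unknown puts this outside the integrating-factor template.


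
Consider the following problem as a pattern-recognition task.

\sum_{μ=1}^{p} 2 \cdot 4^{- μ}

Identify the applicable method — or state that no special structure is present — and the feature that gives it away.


Best approach: the geometric series formula — consecutive terms stand in a fixed index-free ratio — the geometric sum formula closes it.


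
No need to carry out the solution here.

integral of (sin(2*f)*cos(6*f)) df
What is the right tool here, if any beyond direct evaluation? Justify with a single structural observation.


Diagnosis: a trigonometric identity — apply product-to-sum to sin(2*f)*cos(6*f): two clean single-angle terms replace one awkward product.


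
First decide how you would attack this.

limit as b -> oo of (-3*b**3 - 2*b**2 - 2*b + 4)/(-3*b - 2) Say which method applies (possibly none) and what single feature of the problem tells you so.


Verdict: dominant-term comparison — as b grows, only the highest-degree terms matter — compare leading terms and read the limit off. l'Hôpital's at-infinity variant applies to the expression viewed as a single quotient; the leading-term comparison is the direct route.


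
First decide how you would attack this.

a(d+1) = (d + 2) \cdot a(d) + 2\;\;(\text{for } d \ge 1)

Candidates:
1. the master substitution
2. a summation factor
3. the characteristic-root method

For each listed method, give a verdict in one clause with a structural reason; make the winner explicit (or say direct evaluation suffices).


Diagnosis: a summation factor — first-order, linear, moving coefficient d + 2: the discrete analogue of an integrating factor handles it.
- the master substitution — with no divided-index recursive call, reindexing by powers of a base buys nothing.
- a summation factor: yes — fits the structure here.
- the characteristic-root method — an index-dependent weight blocks the pure exponential ansatz.


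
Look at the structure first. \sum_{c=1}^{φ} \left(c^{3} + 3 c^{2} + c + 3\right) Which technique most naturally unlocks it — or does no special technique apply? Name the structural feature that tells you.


Diagnosis: no special technique — with only polynomial terms in c present, the classical sum-of-powers identities are all you need.


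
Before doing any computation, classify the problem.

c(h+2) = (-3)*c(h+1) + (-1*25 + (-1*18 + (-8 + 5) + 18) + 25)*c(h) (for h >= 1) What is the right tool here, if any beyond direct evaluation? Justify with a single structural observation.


Diagnosis: the characteristic-root method — every coefficient is a fixed number and the forcing is zero — substitute r^h and read off the root equation.


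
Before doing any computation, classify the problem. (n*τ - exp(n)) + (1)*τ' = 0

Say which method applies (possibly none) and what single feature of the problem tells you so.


Technique: a linear integrating factor — the unknown enters only to the first power against a nonzero forcing term — the integrating-factor template applies directly.


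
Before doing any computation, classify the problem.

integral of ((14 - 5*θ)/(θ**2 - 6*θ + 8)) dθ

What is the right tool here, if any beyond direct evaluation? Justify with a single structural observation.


Verdict: partial fractions — a proper rational integrand over the factorable θ**2 - 6*θ + 8: partial fractions reduce it to elementary pieces.


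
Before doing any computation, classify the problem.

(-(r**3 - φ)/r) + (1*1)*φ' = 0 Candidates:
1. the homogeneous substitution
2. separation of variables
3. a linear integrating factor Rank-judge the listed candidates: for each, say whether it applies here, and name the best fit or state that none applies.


Verdict: a linear integrating factor — linear in the unknown with genuine forcing: multiply through by the exponential of the integrated coefficient and the left side closes into one derivative.
- the homogeneous substitution — the slope changes under joint rescaling, failing the degree-zero test.
- separation of variables — the two dependences do not factor apart.
- a linear integrating factor: yes — fits the structure here.


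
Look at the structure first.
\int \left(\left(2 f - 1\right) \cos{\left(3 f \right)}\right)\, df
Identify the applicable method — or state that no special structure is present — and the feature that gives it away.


Best approach: integration by parts — a polynomial factor 2 f - 1 multiplies \cos{\left(3 f \right)}; differentiating 2 f - 1 lowers its degree while \cos{\left(3 f \right)} integrates cleanly, so parts wins.


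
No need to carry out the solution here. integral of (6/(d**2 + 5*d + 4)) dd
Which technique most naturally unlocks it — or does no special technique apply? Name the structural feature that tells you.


Technique: partial fractions — with d**2 + 5*d + 4 factorable and the degree on top strictly smaller, simple-fraction decomposition is immediate.


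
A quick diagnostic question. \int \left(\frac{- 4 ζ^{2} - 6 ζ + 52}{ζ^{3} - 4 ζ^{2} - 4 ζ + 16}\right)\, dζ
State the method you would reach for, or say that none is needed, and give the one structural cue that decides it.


Technique: partial fractions — the bottom factors while the top stays lower-degree — split into simple fractions and integrate piece by piece.


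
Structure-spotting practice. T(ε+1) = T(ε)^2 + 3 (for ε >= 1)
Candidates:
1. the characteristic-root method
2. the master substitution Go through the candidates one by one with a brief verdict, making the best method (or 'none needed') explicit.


Technique: no special technique — nonlinear feedback in the recursion rules out every root- or factor-based technique.
- the characteristic-root method: nonlinearity rules out exponential-mode superposition from the start.
- the master substitution — the recursion steps by a constant offset, so exponential reindexing is pointless.


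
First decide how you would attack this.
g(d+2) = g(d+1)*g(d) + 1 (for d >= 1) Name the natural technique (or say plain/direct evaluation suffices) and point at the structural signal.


Diagnosis: no special technique — the unknown enters the rule nonlinearly, not as a weighted sum — no linear method is even well-posed.


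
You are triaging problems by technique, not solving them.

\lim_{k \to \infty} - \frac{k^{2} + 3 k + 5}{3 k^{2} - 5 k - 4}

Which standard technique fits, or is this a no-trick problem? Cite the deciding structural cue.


Verdict: dominant-term comparison — divide through by the highest power of k; every lower-order term dies and the dominant terms decide the limit. Viewed as a single quotient this is an ∞/∞ form — an at-infinity application of l'Hôpital's rule would also resolve it; comparing leading growth reads the answer without differentiating.
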